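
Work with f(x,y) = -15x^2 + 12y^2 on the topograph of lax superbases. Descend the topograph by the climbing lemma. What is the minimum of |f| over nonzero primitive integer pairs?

descent: ρ → (12,24,-3)  [lands on river]
river: ρ → (-3,24,12)
closes: descent 1, river 2
min |a| on river = 3

3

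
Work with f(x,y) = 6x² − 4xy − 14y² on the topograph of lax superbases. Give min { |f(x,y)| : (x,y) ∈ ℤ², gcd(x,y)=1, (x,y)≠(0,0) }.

descent: ρ → (-14,4,6)
descent: ρ → (6,8,-12)  [lands on river]
river: ρ → (-12,16,2)
river: ρ → (2,16,-12)
river: ρ → (-12,8,6)
river: ρ → (6,16,-4)
river: ρ → (-4,16,6)
closes: descent 2, river 6
min |a| on river = 2

2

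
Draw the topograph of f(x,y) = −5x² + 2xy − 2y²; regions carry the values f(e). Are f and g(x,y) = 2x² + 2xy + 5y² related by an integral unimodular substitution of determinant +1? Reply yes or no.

D₁ = -36, D₂ = -36
f is negative-definite; reduce −f:
−f: flip: (5,-2,2)→(2,2,5)
−f: reduced (well bottom): (2,2,5) with a≤c, −a<b≤a
flip sign back: reduced form of f is (-2,-2,-5)
g: reduced (well bottom): (2,2,5) with a≤c, −a<b≤a
reduced forms (-2, -2, -5) vs (2, 2, 5) ⇒ inequivalent

no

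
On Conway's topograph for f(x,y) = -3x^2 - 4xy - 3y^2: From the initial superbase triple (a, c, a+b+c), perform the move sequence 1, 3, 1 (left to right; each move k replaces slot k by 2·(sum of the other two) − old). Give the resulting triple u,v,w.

start (-3,-3,-10) = (f(1,0),f(0,1),f(1,1))
replace slot 1: 2·((-3)+(-10)) − (-3) = -23 → (-23,-3,-10)
replace slot 3: 2·((-23)+(-3)) − (-10) = -42 → (-23,-3,-42)
replace slot 1: 2·((-3)+(-42)) − (-23) = -67 → (-67,-3,-42)

-67,-3,-42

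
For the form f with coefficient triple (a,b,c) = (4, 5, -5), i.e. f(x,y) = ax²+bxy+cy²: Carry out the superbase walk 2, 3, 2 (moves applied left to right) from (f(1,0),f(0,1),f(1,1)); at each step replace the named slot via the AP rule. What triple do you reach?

start (4,-5,4) = (f(1,0),f(0,1),f(1,1))
replace slot 2: 2·(4+4) − (-5) = 21 → (4,21,4)
replace slot 3: 2·(4+21) − 4 = 46 → (4,21,46)
replace slot 2: 2·(4+46) − 21 = 79 → (4,79,46)

4,79,46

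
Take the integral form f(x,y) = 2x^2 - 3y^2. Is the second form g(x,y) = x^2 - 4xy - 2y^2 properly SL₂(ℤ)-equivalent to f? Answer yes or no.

D₁ = 24, D₂ = 24
river cycle of f (length 2): (2, 4, -1), (-1, 4, 2)
river cycle of g (length 2): (-2, 4, 1), (1, 4, -2)
cycles differ ⇒ inequivalent

no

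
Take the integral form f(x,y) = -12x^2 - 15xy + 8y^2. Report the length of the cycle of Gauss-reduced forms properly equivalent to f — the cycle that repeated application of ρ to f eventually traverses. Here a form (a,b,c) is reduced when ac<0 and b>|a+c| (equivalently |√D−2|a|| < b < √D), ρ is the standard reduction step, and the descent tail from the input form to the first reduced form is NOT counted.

D = 609, ⌊√D⌋ = 24
descent: ρ → (8,15,-12)  [lands on river]
river: ρ → (-12,9,11)
river: ρ → (11,13,-10)
river: ρ → (-10,7,14)
river: ρ → (14,21,-3)
river: ρ → (-3,21,14)
river: ρ → (14,7,-10)
river: ρ → (-10,13,11)
river: ρ → (11,9,-12)
river: ρ → (-12,15,8)
river: ρ → (8,17,-10)
river: ρ → (-10,23,2)
river: ρ → (2,21,-21)
river: ρ → (-21,21,2)
river: ρ → (2,23,-10)
river: ρ → (-10,17,8)
ρ-cycle length = 16 (tail of 1 descent step not counted)

16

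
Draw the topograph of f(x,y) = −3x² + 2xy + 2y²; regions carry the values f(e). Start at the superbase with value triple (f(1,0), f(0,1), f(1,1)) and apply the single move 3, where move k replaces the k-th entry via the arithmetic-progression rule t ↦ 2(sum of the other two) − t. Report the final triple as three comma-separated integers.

start (-3,2,1) = (f(1,0),f(0,1),f(1,1))
replace slot 3: 2·((-3)+2) − 1 = -3 → (-3,2,-3)

-3,2,-3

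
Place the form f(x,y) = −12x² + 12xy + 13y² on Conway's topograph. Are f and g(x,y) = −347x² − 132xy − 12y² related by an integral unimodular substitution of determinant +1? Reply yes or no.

D₁ = 768, D₂ = 768
river cycle of f (length 8): (13, 14, -11), (-11, 8, 16), (16, 24, -3), (-3, 24, 16), (16, 8, -11), (-11, 14, 13), (13, 12, -12), (-12, 12, 13)
river cycle of g (length 8): (-12, 12, 13), (13, 14, -11), (-11, 8, 16), (16, 24, -3), (-3, 24, 16), (16, 8, -11), (-11, 14, 13), (13, 12, -12)
cycles coincide ⇒ equivalent

yes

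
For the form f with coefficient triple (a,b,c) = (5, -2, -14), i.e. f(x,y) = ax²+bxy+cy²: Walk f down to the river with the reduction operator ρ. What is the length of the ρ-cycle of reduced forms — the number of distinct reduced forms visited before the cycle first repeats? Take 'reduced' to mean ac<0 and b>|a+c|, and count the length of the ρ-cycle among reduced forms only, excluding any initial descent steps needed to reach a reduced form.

D = 284, ⌊√D⌋ = 16
descent: ρ → (-14,2,5)
descent: ρ → (5,8,-11)  [lands on river]
river: ρ → (-11,14,2)
river: ρ → (2,14,-11)
river: ρ → (-11,8,5)
river: ρ → (5,12,-7)
river: ρ → (-7,16,1)
river: ρ → (1,16,-7)
river: ρ → (-7,12,5)
ρ-cycle length = 8 (tail of 2 descent steps not counted)

8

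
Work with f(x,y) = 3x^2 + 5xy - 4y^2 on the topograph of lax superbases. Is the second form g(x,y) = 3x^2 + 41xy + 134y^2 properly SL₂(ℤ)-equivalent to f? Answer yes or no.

D₁ = 73, D₂ = 73
river cycle of f (length 18): (-4, 3, 4), (4, 5, -3), (-3, 7, 2), (2, 5, -6), (-6, 7, 1), (1, 7, -6), (-6, 5, 2), (2, 7, -3), (-3, 5, 4), (4, 3, -4), … (8 more)
river cycle of g (length 18): (3, 5, -4), (-4, 3, 4), (4, 5, -3), (-3, 7, 2), (2, 5, -6), (-6, 7, 1), (1, 7, -6), (-6, 5, 2), (2, 7, -3), (-3, 5, 4), … (8 more)
cycles coincide ⇒ equivalent

yes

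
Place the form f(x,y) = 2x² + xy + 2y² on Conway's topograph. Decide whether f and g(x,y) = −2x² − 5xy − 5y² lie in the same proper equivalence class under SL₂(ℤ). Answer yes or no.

D₁ = -15, D₂ = -15
f: reduced (well bottom): (2,1,2) with a≤c, −a<b≤a
g is negative-definite; reduce −g:
−g: translate: b→1 (≡5 mod 4), so (2,5,5)→(2,1,2)
−g: reduced (well bottom): (2,1,2) with a≤c, −a<b≤a
flip sign back: reduced form of g is (-2,-1,-2)
reduced forms (2, 1, 2) vs (-2, -1, -2) ⇒ inequivalent

no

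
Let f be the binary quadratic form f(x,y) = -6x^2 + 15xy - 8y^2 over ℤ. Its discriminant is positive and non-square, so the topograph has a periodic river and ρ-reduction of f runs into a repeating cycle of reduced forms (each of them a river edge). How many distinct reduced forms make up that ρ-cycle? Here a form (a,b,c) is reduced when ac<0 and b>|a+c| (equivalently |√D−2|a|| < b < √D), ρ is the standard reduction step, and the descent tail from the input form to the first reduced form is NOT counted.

D = 33, ⌊√D⌋ = 5
descent: ρ → (-8,1,1)
descent: ρ → (1,5,-2)  [lands on river]
river: ρ → (-2,3,3)
river: ρ → (3,3,-2)
river: ρ → (-2,5,1)
ρ-cycle length = 4 (tail of 2 descent steps not counted)

4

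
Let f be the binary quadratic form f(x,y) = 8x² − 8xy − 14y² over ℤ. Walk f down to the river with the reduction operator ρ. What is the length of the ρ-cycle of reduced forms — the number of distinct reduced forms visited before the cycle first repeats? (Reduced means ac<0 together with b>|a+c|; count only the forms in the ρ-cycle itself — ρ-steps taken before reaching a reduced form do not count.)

D = 512, ⌊√D⌋ = 22
descent: ρ → (-14,8,8)  [lands on river]
river: ρ → (8,8,-14)
river: ρ → (-14,20,2)
river: ρ → (2,20,-14)
ρ-cycle length = 4 (tail of 1 descent step not counted)

4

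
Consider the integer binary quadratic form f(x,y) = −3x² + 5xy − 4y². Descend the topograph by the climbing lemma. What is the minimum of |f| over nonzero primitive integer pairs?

translate: b→1 (≡-5 mod 6), so (3,-5,4)→(3,1,2)
flip: (3,1,2)→(2,-1,3)
reduced (well bottom): (2,-1,3) with a≤c, −a<b≤a
well minimum |f| = |-2| = 2 (negative-definite)

2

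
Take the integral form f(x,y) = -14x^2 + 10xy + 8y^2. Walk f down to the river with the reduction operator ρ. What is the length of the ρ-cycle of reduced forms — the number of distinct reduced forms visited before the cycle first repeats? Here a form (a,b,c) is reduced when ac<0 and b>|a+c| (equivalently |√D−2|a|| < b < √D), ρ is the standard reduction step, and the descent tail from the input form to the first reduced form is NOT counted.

D = 548, ⌊√D⌋ = 23
river: ρ → (8,22,-2)
river: ρ → (-2,22,8)
river: ρ → (8,10,-14)
river: ρ → (-14,18,4)
river: ρ → (4,22,-4)
river: ρ → (-4,18,14)
river: ρ → (14,10,-8)
river: ρ → (-8,22,2)
river: ρ → (2,22,-8)
river: ρ → (-8,10,14)
river: ρ → (14,18,-4)
river: ρ → (-4,22,4)
river: ρ → (4,18,-14)
river: ρ → (-14,10,8)
ρ-cycle length = 14 (tail of 0 descent steps not counted)

14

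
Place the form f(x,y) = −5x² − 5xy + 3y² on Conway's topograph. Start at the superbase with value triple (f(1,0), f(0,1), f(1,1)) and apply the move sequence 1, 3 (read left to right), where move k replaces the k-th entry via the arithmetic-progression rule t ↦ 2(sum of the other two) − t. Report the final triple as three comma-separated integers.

start (-5,3,-7) = (f(1,0),f(0,1),f(1,1))
replace slot 1: 2·(3+(-7)) − (-5) = -3 → (-3,3,-7)
replace slot 3: 2·((-3)+3) − (-7) = 7 → (-3,3,7)

-3,3,7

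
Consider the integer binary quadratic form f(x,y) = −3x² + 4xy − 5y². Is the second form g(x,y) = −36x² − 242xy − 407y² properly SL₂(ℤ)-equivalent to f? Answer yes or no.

D₁ = -44, D₂ = -44
f is negative-definite; reduce −f:
−f: translate: b→2 (≡-4 mod 6), so (3,-4,5)→(3,2,4)
−f: reduced (well bottom): (3,2,4) with a≤c, −a<b≤a
flip sign back: reduced form of f is (-3,-2,-4)
g is negative-definite; reduce −g:
−g: translate: b→26 (≡242 mod 72), so (36,242,407)→(36,26,5)
−g: flip: (36,26,5)→(5,-26,36)
−g: translate: b→4 (≡-26 mod 10), so (5,-26,36)→(5,4,3)
−g: flip: (5,4,3)→(3,-4,5)
−g: translate: b→2 (≡-4 mod 6), so (3,-4,5)→(3,2,4)
−g: reduced (well bottom): (3,2,4) with a≤c, −a<b≤a
flip sign back: reduced form of g is (-3,-2,-4)
reduced forms (-3, -2, -4) vs (-3, -2, -4) ⇒ equivalent

yes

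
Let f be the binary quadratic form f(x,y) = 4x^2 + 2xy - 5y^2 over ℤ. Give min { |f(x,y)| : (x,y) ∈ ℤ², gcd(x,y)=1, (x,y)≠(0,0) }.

river: ρ → (-5,8,1)
river: ρ → (1,8,-5)
river: ρ → (-5,2,4)
river: ρ → (4,6,-3)
river: ρ → (-3,6,4)
river: ρ → (4,2,-5)
closes: descent 0, river 6
min |a| on river = 1

1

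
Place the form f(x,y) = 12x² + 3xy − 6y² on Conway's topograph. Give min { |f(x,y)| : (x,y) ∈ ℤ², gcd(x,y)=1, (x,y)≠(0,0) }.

descent: ρ → (-6,9,9)  [lands on river]
river: ρ → (9,9,-6)
river: ρ → (-6,15,3)
river: ρ → (3,15,-6)
closes: descent 1, river 4
min |a| on river = 3

3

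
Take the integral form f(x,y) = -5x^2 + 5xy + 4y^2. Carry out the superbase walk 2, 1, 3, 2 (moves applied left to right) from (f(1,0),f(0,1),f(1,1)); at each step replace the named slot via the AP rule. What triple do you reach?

start (-5,4,4) = (f(1,0),f(0,1),f(1,1))
replace slot 2: 2·((-5)+4) − 4 = -6 → (-5,-6,4)
replace slot 1: 2·((-6)+4) − (-5) = 1 → (1,-6,4)
replace slot 3: 2·(1+(-6)) − 4 = -14 → (1,-6,-14)
replace slot 2: 2·(1+(-14)) − (-6) = -20 → (1,-20,-14)

1,-20,-14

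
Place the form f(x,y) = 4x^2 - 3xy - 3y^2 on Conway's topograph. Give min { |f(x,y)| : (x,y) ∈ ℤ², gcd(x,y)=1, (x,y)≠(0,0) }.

descent: ρ → (-3,3,4)  [lands on river]
river: ρ → (4,5,-2)
river: ρ → (-2,7,1)
river: ρ → (1,7,-2)
river: ρ → (-2,5,4)
river: ρ → (4,3,-3)
closes: descent 1, river 6
min |a| on river = 1

1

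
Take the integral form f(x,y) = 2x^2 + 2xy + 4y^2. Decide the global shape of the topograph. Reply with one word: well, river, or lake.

D = b²−4ac = 2² − 4·2·4 = -28
D < 0 ⇒ definite ⇒ every region one sign ⇒ single well

well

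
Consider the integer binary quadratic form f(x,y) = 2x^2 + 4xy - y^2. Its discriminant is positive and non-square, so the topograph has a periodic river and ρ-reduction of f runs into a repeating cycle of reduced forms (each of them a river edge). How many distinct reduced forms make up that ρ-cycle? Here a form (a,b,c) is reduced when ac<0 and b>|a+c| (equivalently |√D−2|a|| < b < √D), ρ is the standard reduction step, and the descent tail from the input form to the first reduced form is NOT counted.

D = 24, ⌊√D⌋ = 4
river: ρ → (-1,4,2)
river: ρ → (2,4,-1)
ρ-cycle length = 2 (tail of 0 descent steps not counted)

2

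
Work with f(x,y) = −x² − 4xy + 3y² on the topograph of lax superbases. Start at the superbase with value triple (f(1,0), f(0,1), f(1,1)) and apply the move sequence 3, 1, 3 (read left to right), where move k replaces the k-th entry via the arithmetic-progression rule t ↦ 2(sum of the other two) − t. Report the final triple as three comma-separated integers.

start (-1,3,-2) = (f(1,0),f(0,1),f(1,1))
replace slot 3: 2·((-1)+3) − (-2) = 6 → (-1,3,6)
replace slot 1: 2·(3+6) − (-1) = 19 → (19,3,6)
replace slot 3: 2·(19+3) − 6 = 38 → (19,3,38)

19,3,38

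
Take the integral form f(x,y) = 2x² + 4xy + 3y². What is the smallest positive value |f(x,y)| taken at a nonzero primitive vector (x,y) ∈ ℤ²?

translate: b→0 (≡4 mod 4), so (2,4,3)→(2,0,1)
flip: (2,0,1)→(1,0,2)
reduced (well bottom): (1,0,2) with a≤c, −a<b≤a
well minimum = a = 1

1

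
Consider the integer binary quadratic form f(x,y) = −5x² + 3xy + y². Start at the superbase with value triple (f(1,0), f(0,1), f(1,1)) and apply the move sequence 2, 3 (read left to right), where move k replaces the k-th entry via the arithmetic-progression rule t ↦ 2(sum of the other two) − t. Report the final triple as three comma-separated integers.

start (-5,1,-1) = (f(1,0),f(0,1),f(1,1))
replace slot 2: 2·((-5)+(-1)) − 1 = -13 → (-5,-13,-1)
replace slot 3: 2·((-5)+(-13)) − (-1) = -35 → (-5,-13,-35)

-5,-13,-35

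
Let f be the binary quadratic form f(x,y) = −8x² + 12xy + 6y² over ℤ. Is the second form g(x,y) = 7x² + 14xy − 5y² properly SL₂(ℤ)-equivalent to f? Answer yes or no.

D₁ = 336, D₂ = 336
river cycle of f (length 6): (6, 12, -8), (-8, 4, 10), (10, 16, -2), (-2, 16, 10), (10, 4, -8), (-8, 12, 6)
river cycle of g (length 4): (-5, 16, 4), (4, 16, -5), (-5, 14, 7), (7, 14, -5)
cycles differ ⇒ inequivalent

no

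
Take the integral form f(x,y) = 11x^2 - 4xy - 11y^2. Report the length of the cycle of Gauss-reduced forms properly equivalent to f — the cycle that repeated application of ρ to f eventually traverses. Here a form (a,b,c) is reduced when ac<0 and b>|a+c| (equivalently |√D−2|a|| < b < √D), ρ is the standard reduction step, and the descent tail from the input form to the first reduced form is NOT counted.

D = 500, ⌊√D⌋ = 22
descent: ρ → (-11,4,11)  [lands on river]
river: ρ → (11,18,-4)
river: ρ → (-4,22,1)
river: ρ → (1,22,-4)
river: ρ → (-4,18,11)
river: ρ → (11,4,-11)
river: ρ → (-11,18,4)
river: ρ → (4,22,-1)
river: ρ → (-1,22,4)
river: ρ → (4,18,-11)
ρ-cycle length = 10 (tail of 1 descent step not counted)

10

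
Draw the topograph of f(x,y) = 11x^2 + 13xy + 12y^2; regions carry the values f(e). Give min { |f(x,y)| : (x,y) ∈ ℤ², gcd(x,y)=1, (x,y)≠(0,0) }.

translate: b→-9 (≡13 mod 22), so (11,13,12)→(11,-9,10)
flip: (11,-9,10)→(10,9,11)
reduced (well bottom): (10,9,11) with a≤c, −a<b≤a
well minimum = a = 10

10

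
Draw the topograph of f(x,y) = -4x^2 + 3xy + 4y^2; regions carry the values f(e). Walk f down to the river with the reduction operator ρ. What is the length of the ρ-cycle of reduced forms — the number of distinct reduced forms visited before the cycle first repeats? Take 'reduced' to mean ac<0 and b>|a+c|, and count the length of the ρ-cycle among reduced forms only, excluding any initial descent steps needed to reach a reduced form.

D = 73, ⌊√D⌋ = 8
river: ρ → (4,5,-3)
river: ρ → (-3,7,2)
river: ρ → (2,5,-6)
river: ρ → (-6,7,1)
river: ρ → (1,7,-6)
river: ρ → (-6,5,2)
river: ρ → (2,7,-3)
river: ρ → (-3,5,4)
river: ρ → (4,3,-4)
river: ρ → (-4,5,3)
river: ρ → (3,7,-2)
river: ρ → (-2,5,6)
river: ρ → (6,7,-1)
river: ρ → (-1,7,6)
river: ρ → (6,5,-2)
river: ρ → (-2,7,3)
river: ρ → (3,5,-4)
river: ρ → (-4,3,4)
ρ-cycle length = 18 (tail of 0 descent steps not counted)

18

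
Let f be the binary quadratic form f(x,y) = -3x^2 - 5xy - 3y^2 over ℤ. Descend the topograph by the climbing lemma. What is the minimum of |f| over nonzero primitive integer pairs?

translate: b→-1 (≡5 mod 6), so (3,5,3)→(3,-1,1)
flip: (3,-1,1)→(1,1,3)
reduced (well bottom): (1,1,3) with a≤c, −a<b≤a
well minimum |f| = |-1| = 1 (negative-definite)

1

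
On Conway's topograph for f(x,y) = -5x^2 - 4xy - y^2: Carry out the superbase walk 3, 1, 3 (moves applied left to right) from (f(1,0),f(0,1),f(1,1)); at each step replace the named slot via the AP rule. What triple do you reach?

start (-5,-1,-10) = (f(1,0),f(0,1),f(1,1))
replace slot 3: 2·((-5)+(-1)) − (-10) = -2 → (-5,-1,-2)
replace slot 1: 2·((-1)+(-2)) − (-5) = -1 → (-1,-1,-2)
replace slot 3: 2·((-1)+(-1)) − (-2) = -2 → (-1,-1,-2)

-1,-1,-2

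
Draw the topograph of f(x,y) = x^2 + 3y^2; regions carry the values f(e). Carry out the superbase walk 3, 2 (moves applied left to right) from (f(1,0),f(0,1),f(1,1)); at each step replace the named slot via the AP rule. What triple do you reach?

start (1,3,4) = (f(1,0),f(0,1),f(1,1))
replace slot 3: 2·(1+3) − 4 = 4 → (1,3,4)
replace slot 2: 2·(1+4) − 3 = 7 → (1,7,4)

1,7,4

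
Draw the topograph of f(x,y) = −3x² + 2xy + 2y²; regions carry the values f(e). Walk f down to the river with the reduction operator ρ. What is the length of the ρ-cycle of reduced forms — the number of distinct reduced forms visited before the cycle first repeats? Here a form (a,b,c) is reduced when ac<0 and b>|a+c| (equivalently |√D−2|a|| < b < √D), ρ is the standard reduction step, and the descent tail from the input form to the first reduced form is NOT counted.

D = 28, ⌊√D⌋ = 5
river: ρ → (2,2,-3)
river: ρ → (-3,4,1)
river: ρ → (1,4,-3)
river: ρ → (-3,2,2)
ρ-cycle length = 4 (tail of 0 descent steps not counted)

4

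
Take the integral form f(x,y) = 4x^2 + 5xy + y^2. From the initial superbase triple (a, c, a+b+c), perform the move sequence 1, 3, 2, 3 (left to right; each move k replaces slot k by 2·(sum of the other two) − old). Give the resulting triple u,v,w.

start (4,1,10) = (f(1,0),f(0,1),f(1,1))
replace slot 1: 2·(1+10) − 4 = 18 → (18,1,10)
replace slot 3: 2·(18+1) − 10 = 28 → (18,1,28)
replace slot 2: 2·(18+28) − 1 = 91 → (18,91,28)
replace slot 3: 2·(18+91) − 28 = 190 → (18,91,190)

18,91,190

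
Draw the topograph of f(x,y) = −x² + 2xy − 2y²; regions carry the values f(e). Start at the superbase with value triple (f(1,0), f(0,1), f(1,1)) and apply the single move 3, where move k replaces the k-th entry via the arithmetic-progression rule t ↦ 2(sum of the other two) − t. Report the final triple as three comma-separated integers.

start (-1,-2,-1) = (f(1,0),f(0,1),f(1,1))
replace slot 3: 2·((-1)+(-2)) − (-1) = -5 → (-1,-2,-5)

-1,-2,-5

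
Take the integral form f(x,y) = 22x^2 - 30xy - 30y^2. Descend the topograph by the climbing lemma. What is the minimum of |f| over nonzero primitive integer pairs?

descent: ρ → (-30,30,22)  [lands on river]
river: ρ → (22,58,-2)
river: ρ → (-2,58,22)
river: ρ → (22,30,-30)
closes: descent 1, river 4
min |a| on river = 2

2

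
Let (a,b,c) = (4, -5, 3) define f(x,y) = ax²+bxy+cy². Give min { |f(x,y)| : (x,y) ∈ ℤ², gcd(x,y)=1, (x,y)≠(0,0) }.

translate: b→3 (≡-5 mod 8), so (4,-5,3)→(4,3,2)
flip: (4,3,2)→(2,-3,4)
translate: b→1 (≡-3 mod 4), so (2,-3,4)→(2,1,3)
reduced (well bottom): (2,1,3) with a≤c, −a<b≤a
well minimum = a = 2

2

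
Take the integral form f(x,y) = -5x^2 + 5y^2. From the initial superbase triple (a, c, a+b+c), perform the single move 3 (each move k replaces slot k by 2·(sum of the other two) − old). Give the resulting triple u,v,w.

start (-5,5,0) = (f(1,0),f(0,1),f(1,1))
replace slot 3: 2·((-5)+5) − 0 = 0 → (-5,5,0)

-5,5,0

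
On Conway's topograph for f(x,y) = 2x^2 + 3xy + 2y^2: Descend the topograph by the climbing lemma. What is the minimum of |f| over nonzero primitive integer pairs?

translate: b→-1 (≡3 mod 4), so (2,3,2)→(2,-1,1)
flip: (2,-1,1)→(1,1,2)
reduced (well bottom): (1,1,2) with a≤c, −a<b≤a
well minimum = a = 1

1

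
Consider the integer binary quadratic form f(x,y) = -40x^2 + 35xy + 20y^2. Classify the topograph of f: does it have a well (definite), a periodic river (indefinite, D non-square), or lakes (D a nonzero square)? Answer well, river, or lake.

D = b²−4ac = 35² − 4·(-40)·20 = 4425
D > 0 non-square ⇒ indefinite ⇒ periodic river

river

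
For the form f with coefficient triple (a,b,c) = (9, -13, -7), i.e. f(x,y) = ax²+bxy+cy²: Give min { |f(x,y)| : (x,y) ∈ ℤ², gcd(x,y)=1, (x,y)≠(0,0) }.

descent: ρ → (-7,13,9)  [lands on river]
river: ρ → (9,5,-11)
river: ρ → (-11,17,3)
river: ρ → (3,19,-5)
river: ρ → (-5,11,15)
river: ρ → (15,19,-1)
river: ρ → (-1,19,15)
river: ρ → (15,11,-5)
river: ρ → (-5,19,3)
river: ρ → (3,17,-11)
river: ρ → (-11,5,9)
river: ρ → (9,13,-7)
river: ρ → (-7,15,7)
river: ρ → (7,13,-9)
river: ρ → (-9,5,11)
river: ρ → (11,17,-3)
river: ρ → (-3,19,5)
river: ρ → (5,11,-15)
river: ρ → (-15,19,1)
river: ρ → (1,19,-15)
river: ρ → (-15,11,5)
river: ρ → (5,19,-3)
river: ρ → (-3,17,11)
river: ρ → (11,5,-9)
river: ρ → (-9,13,7)
river: ρ → (7,15,-7)
closes: descent 1, river 26
min |a| on river = 1

1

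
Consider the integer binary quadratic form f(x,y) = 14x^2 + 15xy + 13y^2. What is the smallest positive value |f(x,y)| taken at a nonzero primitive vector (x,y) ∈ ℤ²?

translate: b→-13 (≡15 mod 28), so (14,15,13)→(14,-13,12)
flip: (14,-13,12)→(12,13,14)
translate: b→-11 (≡13 mod 24), so (12,13,14)→(12,-11,13)
reduced (well bottom): (12,-11,13) with a≤c, −a<b≤a
well minimum = a = 12

12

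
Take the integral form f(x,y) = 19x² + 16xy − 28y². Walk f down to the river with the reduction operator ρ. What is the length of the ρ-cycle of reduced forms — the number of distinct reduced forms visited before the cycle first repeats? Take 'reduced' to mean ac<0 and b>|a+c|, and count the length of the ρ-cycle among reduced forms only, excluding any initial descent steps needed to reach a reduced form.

D = 2384, ⌊√D⌋ = 48
river: ρ → (-28,40,7)
river: ρ → (7,44,-16)
river: ρ → (-16,20,31)
river: ρ → (31,42,-5)
river: ρ → (-5,48,4)
river: ρ → (4,48,-5)
river: ρ → (-5,42,31)
river: ρ → (31,20,-16)
river: ρ → (-16,44,7)
river: ρ → (7,40,-28)
river: ρ → (-28,16,19)
river: ρ → (19,22,-25)
river: ρ → (-25,28,16)
river: ρ → (16,36,-17)
river: ρ → (-17,32,20)
river: ρ → (20,48,-1)
river: ρ → (-1,48,20)
river: ρ → (20,32,-17)
river: ρ → (-17,36,16)
river: ρ → (16,28,-25)
river: ρ → (-25,22,19)
river: ρ → (19,16,-28)
ρ-cycle length = 22 (tail of 0 descent steps not counted)

22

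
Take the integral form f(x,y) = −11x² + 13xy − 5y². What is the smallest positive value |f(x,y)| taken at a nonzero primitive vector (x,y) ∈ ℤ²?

translate: b→9 (≡-13 mod 22), so (11,-13,5)→(11,9,3)
flip: (11,9,3)→(3,-9,11)
translate: b→3 (≡-9 mod 6), so (3,-9,11)→(3,3,5)
reduced (well bottom): (3,3,5) with a≤c, −a<b≤a
well minimum |f| = |-3| = 3 (negative-definite)

3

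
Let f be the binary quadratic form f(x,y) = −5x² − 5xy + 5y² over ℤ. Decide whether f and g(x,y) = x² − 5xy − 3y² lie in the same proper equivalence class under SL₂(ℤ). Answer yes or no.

D₁ = 125, D₂ = 37
discriminants differ ⇒ not SL₂(ℤ)-equivalent

no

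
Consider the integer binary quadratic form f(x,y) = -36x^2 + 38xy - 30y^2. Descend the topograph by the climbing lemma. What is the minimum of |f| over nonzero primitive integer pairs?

translate: b→34 (≡-38 mod 72), so (36,-38,30)→(36,34,28)
flip: (36,34,28)→(28,-34,36)
translate: b→22 (≡-34 mod 56), so (28,-34,36)→(28,22,30)
reduced (well bottom): (28,22,30) with a≤c, −a<b≤a
well minimum |f| = |-28| = 28 (negative-definite)

28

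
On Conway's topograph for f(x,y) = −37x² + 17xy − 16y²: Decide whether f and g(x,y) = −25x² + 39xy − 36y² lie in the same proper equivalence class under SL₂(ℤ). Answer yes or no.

D₁ = -2079, D₂ = -2079
f is negative-definite; reduce −f:
−f: flip: (37,-17,16)→(16,17,37)
−f: translate: b→-15 (≡17 mod 32), so (16,17,37)→(16,-15,36)
−f: reduced (well bottom): (16,-15,36) with a≤c, −a<b≤a
flip sign back: reduced form of f is (-16,15,-36)
g is negative-definite; reduce −g:
−g: translate: b→11 (≡-39 mod 50), so (25,-39,36)→(25,11,22)
−g: flip: (25,11,22)→(22,-11,25)
−g: reduced (well bottom): (22,-11,25) with a≤c, −a<b≤a
flip sign back: reduced form of g is (-22,11,-25)
reduced forms (-16, 15, -36) vs (-22, 11, -25) ⇒ inequivalent

no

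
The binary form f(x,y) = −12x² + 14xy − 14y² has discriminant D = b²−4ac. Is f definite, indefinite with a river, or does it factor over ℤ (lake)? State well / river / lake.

D = b²−4ac = 14² − 4·(-12)·(-14) = -476
D < 0 ⇒ definite ⇒ every region one sign ⇒ single well

well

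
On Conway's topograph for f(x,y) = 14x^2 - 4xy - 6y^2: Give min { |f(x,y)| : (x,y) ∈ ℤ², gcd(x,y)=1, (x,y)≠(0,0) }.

descent: ρ → (-6,16,4)  [lands on river]
river: ρ → (4,16,-6)
river: ρ → (-6,8,12)
river: ρ → (12,16,-2)
river: ρ → (-2,16,12)
river: ρ → (12,8,-6)
closes: descent 1, river 6
min |a| on river = 2

2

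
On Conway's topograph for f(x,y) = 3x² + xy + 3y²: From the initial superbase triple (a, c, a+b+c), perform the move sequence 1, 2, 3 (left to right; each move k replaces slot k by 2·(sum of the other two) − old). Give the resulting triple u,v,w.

start (3,3,7) = (f(1,0),f(0,1),f(1,1))
replace slot 1: 2·(3+7) − 3 = 17 → (17,3,7)
replace slot 2: 2·(17+7) − 3 = 45 → (17,45,7)
replace slot 3: 2·(17+45) − 7 = 117 → (17,45,117)

17,45,117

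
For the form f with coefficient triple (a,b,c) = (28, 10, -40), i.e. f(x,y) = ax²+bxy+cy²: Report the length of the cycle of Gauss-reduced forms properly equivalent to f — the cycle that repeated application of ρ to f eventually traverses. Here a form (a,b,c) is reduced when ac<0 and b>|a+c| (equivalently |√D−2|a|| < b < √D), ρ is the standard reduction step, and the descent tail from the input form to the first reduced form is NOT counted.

D = 4580, ⌊√D⌋ = 67
descent: ρ → (-40,-10,28)
descent: ρ → (28,66,-2)  [lands on river]
river: ρ → (-2,66,28)
river: ρ → (28,46,-22)
river: ρ → (-22,42,32)
river: ρ → (32,22,-32)
river: ρ → (-32,42,22)
river: ρ → (22,46,-28)
river: ρ → (-28,66,2)
river: ρ → (2,66,-28)
river: ρ → (-28,46,22)
river: ρ → (22,42,-32)
river: ρ → (-32,22,32)
river: ρ → (32,42,-22)
river: ρ → (-22,46,28)
ρ-cycle length = 14 (tail of 2 descent steps not counted)

14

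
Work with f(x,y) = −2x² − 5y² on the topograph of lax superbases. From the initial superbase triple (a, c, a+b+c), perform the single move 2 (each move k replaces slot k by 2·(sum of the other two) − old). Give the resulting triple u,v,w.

start (-2,-5,-7) = (f(1,0),f(0,1),f(1,1))
replace slot 2: 2·((-2)+(-7)) − (-5) = -13 → (-2,-13,-7)

-2,-13,-7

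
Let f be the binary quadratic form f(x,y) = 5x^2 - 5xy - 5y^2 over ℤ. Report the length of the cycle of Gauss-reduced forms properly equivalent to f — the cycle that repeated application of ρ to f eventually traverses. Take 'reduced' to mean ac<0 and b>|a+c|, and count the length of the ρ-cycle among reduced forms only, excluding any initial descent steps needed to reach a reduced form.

D = 125, ⌊√D⌋ = 11
descent: ρ → (-5,5,5)  [lands on river]
river: ρ → (5,5,-5)
ρ-cycle length = 2 (tail of 1 descent step not counted)

2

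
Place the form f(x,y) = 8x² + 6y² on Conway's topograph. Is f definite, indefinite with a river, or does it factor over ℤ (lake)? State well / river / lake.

D = b²−4ac = 0² − 4·8·6 = -192
D < 0 ⇒ definite ⇒ every region one sign ⇒ single well

well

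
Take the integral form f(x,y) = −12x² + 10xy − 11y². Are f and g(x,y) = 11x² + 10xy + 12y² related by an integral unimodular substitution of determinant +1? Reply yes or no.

D₁ = -428, D₂ = -428
f is negative-definite; reduce −f:
−f: flip: (12,-10,11)→(11,10,12)
−f: reduced (well bottom): (11,10,12) with a≤c, −a<b≤a
flip sign back: reduced form of f is (-11,-10,-12)
g: reduced (well bottom): (11,10,12) with a≤c, −a<b≤a
reduced forms (-11, -10, -12) vs (11, 10, 12) ⇒ inequivalent

no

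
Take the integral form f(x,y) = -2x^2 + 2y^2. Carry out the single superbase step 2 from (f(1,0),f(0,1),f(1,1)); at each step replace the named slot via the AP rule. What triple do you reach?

start (-2,2,0) = (f(1,0),f(0,1),f(1,1))
replace slot 2: 2·((-2)+0) − 2 = -6 → (-2,-6,0)

-2,-6,0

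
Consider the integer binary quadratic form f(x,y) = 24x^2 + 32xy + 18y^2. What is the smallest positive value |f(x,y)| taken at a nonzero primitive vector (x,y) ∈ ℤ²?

translate: b→-16 (≡32 mod 48), so (24,32,18)→(24,-16,10)
flip: (24,-16,10)→(10,16,24)
translate: b→-4 (≡16 mod 20), so (10,16,24)→(10,-4,18)
reduced (well bottom): (10,-4,18) with a≤c, −a<b≤a
well minimum = a = 10

10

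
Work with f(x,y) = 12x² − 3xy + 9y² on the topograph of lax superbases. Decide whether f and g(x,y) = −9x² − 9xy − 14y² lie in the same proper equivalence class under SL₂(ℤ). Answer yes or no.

D₁ = -423, D₂ = -423
f: flip: (12,-3,9)→(9,3,12)
f: reduced (well bottom): (9,3,12) with a≤c, −a<b≤a
g is negative-definite; reduce −g:
−g: reduced (well bottom): (9,9,14) with a≤c, −a<b≤a
flip sign back: reduced form of g is (-9,-9,-14)
reduced forms (9, 3, 12) vs (-9, -9, -14) ⇒ inequivalent

no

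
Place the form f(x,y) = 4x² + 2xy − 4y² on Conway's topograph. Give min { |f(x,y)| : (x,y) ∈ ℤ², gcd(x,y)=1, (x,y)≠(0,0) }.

river: ρ → (-4,6,2)
river: ρ → (2,6,-4)
river: ρ → (-4,2,4)
river: ρ → (4,6,-2)
river: ρ → (-2,6,4)
river: ρ → (4,2,-4)
closes: descent 0, river 6
min |a| on river = 2

2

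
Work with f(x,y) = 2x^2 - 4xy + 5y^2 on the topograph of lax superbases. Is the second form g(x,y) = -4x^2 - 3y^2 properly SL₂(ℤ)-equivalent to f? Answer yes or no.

D₁ = -24, D₂ = -48
discriminants differ ⇒ not SL₂(ℤ)-equivalent

no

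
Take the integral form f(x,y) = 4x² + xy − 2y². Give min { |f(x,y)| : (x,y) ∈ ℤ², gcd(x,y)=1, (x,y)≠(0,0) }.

descent: ρ → (-2,3,3)  [lands on river]
river: ρ → (3,3,-2)
river: ρ → (-2,5,1)
river: ρ → (1,5,-2)
closes: descent 1, river 4
min |a| on river = 1

1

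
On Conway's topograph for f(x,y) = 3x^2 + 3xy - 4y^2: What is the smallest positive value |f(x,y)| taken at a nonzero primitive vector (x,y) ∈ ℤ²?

river: ρ → (-4,5,2)
river: ρ → (2,7,-1)
river: ρ → (-1,7,2)
river: ρ → (2,5,-4)
river: ρ → (-4,3,3)
river: ρ → (3,3,-4)
closes: descent 0, river 6
min |a| on river = 1

1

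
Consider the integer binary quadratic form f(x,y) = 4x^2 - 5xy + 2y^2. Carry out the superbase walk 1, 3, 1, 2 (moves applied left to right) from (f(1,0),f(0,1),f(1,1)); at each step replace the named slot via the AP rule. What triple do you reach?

start (4,2,1) = (f(1,0),f(0,1),f(1,1))
replace slot 1: 2·(2+1) − 4 = 2 → (2,2,1)
replace slot 3: 2·(2+2) − 1 = 7 → (2,2,7)
replace slot 1: 2·(2+7) − 2 = 16 → (16,2,7)
replace slot 2: 2·(16+7) − 2 = 44 → (16,44,7)

16,44,7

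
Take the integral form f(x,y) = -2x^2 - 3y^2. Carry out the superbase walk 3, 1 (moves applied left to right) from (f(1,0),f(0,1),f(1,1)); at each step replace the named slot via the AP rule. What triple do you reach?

start (-2,-3,-5) = (f(1,0),f(0,1),f(1,1))
replace slot 3: 2·((-2)+(-3)) − (-5) = -5 → (-2,-3,-5)
replace slot 1: 2·((-3)+(-5)) − (-2) = -14 → (-14,-3,-5)

-14,-3,-5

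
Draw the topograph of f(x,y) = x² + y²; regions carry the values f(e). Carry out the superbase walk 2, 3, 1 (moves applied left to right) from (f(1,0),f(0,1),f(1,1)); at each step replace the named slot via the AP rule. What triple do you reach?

start (1,1,2) = (f(1,0),f(0,1),f(1,1))
replace slot 2: 2·(1+2) − 1 = 5 → (1,5,2)
replace slot 3: 2·(1+5) − 2 = 10 → (1,5,10)
replace slot 1: 2·(5+10) − 1 = 29 → (29,5,10)

29,5,10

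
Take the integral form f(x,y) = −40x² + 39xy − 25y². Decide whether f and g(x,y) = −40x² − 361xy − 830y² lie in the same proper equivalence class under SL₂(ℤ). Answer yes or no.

D₁ = -2479, D₂ = -2479
f is negative-definite; reduce −f:
−f: flip: (40,-39,25)→(25,39,40)
−f: translate: b→-11 (≡39 mod 50), so (25,39,40)→(25,-11,26)
−f: reduced (well bottom): (25,-11,26) with a≤c, −a<b≤a
flip sign back: reduced form of f is (-25,11,-26)
g is negative-definite; reduce −g:
−g: translate: b→-39 (≡361 mod 80), so (40,361,830)→(40,-39,25)
−g: flip: (40,-39,25)→(25,39,40)
−g: translate: b→-11 (≡39 mod 50), so (25,39,40)→(25,-11,26)
−g: reduced (well bottom): (25,-11,26) with a≤c, −a<b≤a
flip sign back: reduced form of g is (-25,11,-26)
reduced forms (-25, 11, -26) vs (-25, 11, -26) ⇒ equivalent

yes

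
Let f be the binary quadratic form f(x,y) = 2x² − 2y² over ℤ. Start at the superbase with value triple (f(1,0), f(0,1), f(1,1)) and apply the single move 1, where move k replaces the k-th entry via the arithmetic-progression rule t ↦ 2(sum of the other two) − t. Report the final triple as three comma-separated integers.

start (2,-2,0) = (f(1,0),f(0,1),f(1,1))
replace slot 1: 2·((-2)+0) − 2 = -6 → (-6,-2,0)

-6,-2,0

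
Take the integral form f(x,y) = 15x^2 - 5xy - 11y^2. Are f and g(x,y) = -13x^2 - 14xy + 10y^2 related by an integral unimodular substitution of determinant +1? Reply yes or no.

D₁ = 685, D₂ = 716
discriminants differ ⇒ not SL₂(ℤ)-equivalent

no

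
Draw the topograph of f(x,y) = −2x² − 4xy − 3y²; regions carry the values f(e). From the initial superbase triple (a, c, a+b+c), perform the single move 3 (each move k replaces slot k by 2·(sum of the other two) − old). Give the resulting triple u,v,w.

start (-2,-3,-9) = (f(1,0),f(0,1),f(1,1))
replace slot 3: 2·((-2)+(-3)) − (-9) = -1 → (-2,-3,-1)

-2,-3,-1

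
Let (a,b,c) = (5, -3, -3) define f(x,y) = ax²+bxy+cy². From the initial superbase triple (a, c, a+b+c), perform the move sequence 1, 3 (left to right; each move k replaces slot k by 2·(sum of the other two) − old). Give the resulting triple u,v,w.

start (5,-3,-1) = (f(1,0),f(0,1),f(1,1))
replace slot 1: 2·((-3)+(-1)) − 5 = -13 → (-13,-3,-1)
replace slot 3: 2·((-13)+(-3)) − (-1) = -31 → (-13,-3,-31)

-13,-3,-31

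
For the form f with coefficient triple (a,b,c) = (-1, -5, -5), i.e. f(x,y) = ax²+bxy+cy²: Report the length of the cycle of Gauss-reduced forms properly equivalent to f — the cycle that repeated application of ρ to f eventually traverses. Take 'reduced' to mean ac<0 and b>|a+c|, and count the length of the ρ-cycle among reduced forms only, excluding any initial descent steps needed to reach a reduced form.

D = 5, ⌊√D⌋ = 2
descent: ρ → (-5,5,-1)
descent: ρ → (-1,1,1)  [lands on river]
river: ρ → (1,1,-1)
ρ-cycle length = 2 (tail of 2 descent steps not counted)

2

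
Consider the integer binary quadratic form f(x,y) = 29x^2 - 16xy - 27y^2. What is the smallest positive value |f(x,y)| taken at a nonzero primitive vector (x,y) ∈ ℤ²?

descent: ρ → (-27,16,29)  [lands on river]
river: ρ → (29,42,-14)
river: ρ → (-14,42,29)
river: ρ → (29,16,-27)
river: ρ → (-27,38,18)
river: ρ → (18,34,-31)
river: ρ → (-31,28,21)
river: ρ → (21,56,-3)
river: ρ → (-3,58,2)
river: ρ → (2,58,-3)
river: ρ → (-3,56,21)
river: ρ → (21,28,-31)
river: ρ → (-31,34,18)
river: ρ → (18,38,-27)
closes: descent 1, river 14
min |a| on river = 2

2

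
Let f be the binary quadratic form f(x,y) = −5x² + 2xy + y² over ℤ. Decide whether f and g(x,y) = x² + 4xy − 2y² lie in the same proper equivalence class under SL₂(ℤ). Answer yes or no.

D₁ = 24, D₂ = 24
river cycle of f (length 2): (1, 4, -2), (-2, 4, 1)
river cycle of g (length 2): (-2, 4, 1), (1, 4, -2)
cycles coincide ⇒ equivalent

yes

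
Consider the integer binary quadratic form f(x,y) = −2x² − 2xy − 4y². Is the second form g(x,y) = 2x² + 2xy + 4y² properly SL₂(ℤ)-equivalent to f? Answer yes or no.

D₁ = -28, D₂ = -28
f is negative-definite; reduce −f:
−f: reduced (well bottom): (2,2,4) with a≤c, −a<b≤a
flip sign back: reduced form of f is (-2,-2,-4)
g: reduced (well bottom): (2,2,4) with a≤c, −a<b≤a
reduced forms (-2, -2, -4) vs (2, 2, 4) ⇒ inequivalent

no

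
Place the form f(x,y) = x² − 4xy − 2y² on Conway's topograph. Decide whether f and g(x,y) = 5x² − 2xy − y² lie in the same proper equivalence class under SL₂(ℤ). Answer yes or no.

D₁ = 24, D₂ = 24
river cycle of f (length 2): (-2, 4, 1), (1, 4, -2)
river cycle of g (length 2): (-1, 4, 2), (2, 4, -1)
cycles differ ⇒ inequivalent

no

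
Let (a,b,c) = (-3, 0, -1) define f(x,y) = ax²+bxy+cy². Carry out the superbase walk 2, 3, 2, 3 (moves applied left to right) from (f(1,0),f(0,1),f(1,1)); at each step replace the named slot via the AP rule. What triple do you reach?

start (-3,-1,-4) = (f(1,0),f(0,1),f(1,1))
replace slot 2: 2·((-3)+(-4)) − (-1) = -13 → (-3,-13,-4)
replace slot 3: 2·((-3)+(-13)) − (-4) = -28 → (-3,-13,-28)
replace slot 2: 2·((-3)+(-28)) − (-13) = -49 → (-3,-49,-28)
replace slot 3: 2·((-3)+(-49)) − (-28) = -76 → (-3,-49,-76)

-3,-49,-76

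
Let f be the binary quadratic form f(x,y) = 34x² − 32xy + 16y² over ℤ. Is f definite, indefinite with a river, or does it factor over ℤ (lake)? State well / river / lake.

D = b²−4ac = (-32)² − 4·34·16 = -1152
D < 0 ⇒ definite ⇒ every region one sign ⇒ single well

well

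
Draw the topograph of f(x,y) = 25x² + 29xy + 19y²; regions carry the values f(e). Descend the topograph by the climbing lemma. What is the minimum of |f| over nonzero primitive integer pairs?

translate: b→-21 (≡29 mod 50), so (25,29,19)→(25,-21,15)
flip: (25,-21,15)→(15,21,25)
translate: b→-9 (≡21 mod 30), so (15,21,25)→(15,-9,19)
reduced (well bottom): (15,-9,19) with a≤c, −a<b≤a
well minimum = a = 15

15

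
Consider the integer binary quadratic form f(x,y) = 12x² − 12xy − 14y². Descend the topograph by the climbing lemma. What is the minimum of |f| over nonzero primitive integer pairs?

descent: ρ → (-14,12,12)  [lands on river]
river: ρ → (12,12,-14)
river: ρ → (-14,16,10)
river: ρ → (10,24,-6)
river: ρ → (-6,24,10)
river: ρ → (10,16,-14)
closes: descent 1, river 6
min |a| on river = 6

6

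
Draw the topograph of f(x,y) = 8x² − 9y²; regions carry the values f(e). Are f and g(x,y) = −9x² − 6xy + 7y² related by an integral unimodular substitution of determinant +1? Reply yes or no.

D₁ = 288, D₂ = 288
river cycle of f (length 2): (8, 16, -1), (-1, 16, 8)
river cycle of g (length 6): (7, 6, -9), (-9, 12, 4), (4, 12, -9), (-9, 6, 7), (7, 8, -8), (-8, 8, 7)
cycles differ ⇒ inequivalent

no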